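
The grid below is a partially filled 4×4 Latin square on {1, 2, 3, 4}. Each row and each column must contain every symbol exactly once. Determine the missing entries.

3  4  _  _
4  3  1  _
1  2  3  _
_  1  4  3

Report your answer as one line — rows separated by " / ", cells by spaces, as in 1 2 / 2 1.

(r1,c3) = 2
(r1,c4) = 1
(r2,c4) = 2
(r3,c4) = 4
(r4,c1) = 2

3 4 2 1 / 4 3 1 2 / 1 2 3 4 / 2 1 4 3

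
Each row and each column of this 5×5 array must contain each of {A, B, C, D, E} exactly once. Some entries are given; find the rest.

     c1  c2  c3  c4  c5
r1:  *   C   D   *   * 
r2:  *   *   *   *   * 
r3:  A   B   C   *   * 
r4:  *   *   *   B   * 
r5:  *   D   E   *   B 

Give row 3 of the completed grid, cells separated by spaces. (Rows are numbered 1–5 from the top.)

A B C D E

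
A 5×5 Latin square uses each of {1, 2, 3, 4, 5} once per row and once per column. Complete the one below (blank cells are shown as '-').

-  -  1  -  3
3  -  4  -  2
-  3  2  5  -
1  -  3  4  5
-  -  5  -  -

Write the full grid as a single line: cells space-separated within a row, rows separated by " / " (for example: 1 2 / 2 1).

5 4 1 2 3 / 3 5 4 1 2 / 4 3 2 5 1 / 1 2 3 4 5 / 2 1 5 3 4

(r1,c4): row 1 has {1,3}; column 4 has {4,5}, so it must be 2.
(r2,c4): row 2 has {2,3,4}; column 4 has {2,4,5}, so it must be 1.
(r3,c1): row 3 has {2,3,5}; column 1 has {1,3}, so it must be 4.
(r3,c5): row 3 has {2,3,4,5}; column 5 has {2,3,5}, so it must be 1.
(r4,c2): row 4 has {1,3,4,5}; column 2 has {3}, so it must be 2.
(r5,c1): row 5 has {5}; column 1 has {1,3,4}, so it must be 2.
(r5,c4): row 5 has {2,5}; column 4 has {1,2,4,5}, so it must be 3.
(r5,c5): row 5 has {2,3,5}; column 5 has {1,2,3,5}, so it must be 4.
(r1,c1): row 1 has {1,2,3}; column 1 has {1,2,3,4}, so it must be 5.
(r1,c2): row 1 has {1,2,3,5}; column 2 has {2,3}, so it must be 4.
(r2,c2): row 2 has {1,2,3,4}; column 2 has {2,3,4}, so it must be 5.
(r5,c2): row 5 has {2,3,4,5}; column 2 has {2,3,4,5}, so it must be 1.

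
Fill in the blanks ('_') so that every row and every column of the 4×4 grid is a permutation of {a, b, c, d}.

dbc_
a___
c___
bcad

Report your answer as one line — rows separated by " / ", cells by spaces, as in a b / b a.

(r1,c4) = a
(r2,c2) = d
(r2,c3) = b
(r2,c4) = c
(r3,c2) = a
(r3,c3) = d
(r3,c4) = b

d b c a / a d b c / c a d b / b c a d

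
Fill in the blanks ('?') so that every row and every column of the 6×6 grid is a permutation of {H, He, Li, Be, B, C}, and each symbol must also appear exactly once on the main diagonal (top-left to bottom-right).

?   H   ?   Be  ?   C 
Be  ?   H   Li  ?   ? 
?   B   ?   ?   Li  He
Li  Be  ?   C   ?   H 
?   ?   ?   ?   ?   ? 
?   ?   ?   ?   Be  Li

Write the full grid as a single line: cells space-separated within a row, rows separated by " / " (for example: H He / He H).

B H Li Be He C / Be He H Li C B / C B Be H Li He / Li Be He C B H / He Li C B H Be / H C B He Be Li

At row 2, column 2: row 2 has {H,Li,Be}; column 2 has {H,Be,B}; the diagonal has {Li,C}; that leaves He.
At row 2, column 6: row 2 has {H,He,Li,Be}; column 6 has {H,He,Li,C}; that leaves B.
At row 3, column 3: row 3 has {He,Li,B}; column 3 has {H}; the diagonal has {He,Li,C}; that leaves Be.
At row 3, column 4: row 3 has {He,Li,Be,B}; column 4 has {Li,Be,C}; that leaves H.
At row 5, column 6: row 5 is empty so far; column 6 has {H,He,Li,B,C}; that leaves Be.
At row 6, column 2: row 6 has {Li,Be}; column 2 has {H,He,Be,B}; that leaves C.
At row 1, column 1: row 1 has {H,Be,C}; column 1 has {Li,Be}; the diagonal has {He,Li,Be,C}; that leaves B.
At row 1, column 5: row 1 has {H,Be,B,C}; column 5 has {Li,Be}; that leaves He.
At row 2, column 5: row 2 has {H,He,Li,Be,B}; column 5 has {He,Li,Be}; that leaves C.
At row 3, column 1: row 3 has {H,He,Li,Be,B}; column 1 has {Li,Be,B}; that leaves C.
At row 4, column 5: row 4 has {H,Li,Be,C}; column 5 has {He,Li,Be,C}; that leaves B.
At row 5, column 2: row 5 has {Be}; column 2 has {H,He,Be,B,C}; that leaves Li.
At row 5, column 5: row 5 has {Li,Be}; column 5 has {He,Li,Be,B,C}; the diagonal has {He,Li,Be,B,C}; that leaves H.
At row 1, column 3: row 1 has {H,He,Be,B,C}; column 3 has {H,Be}; that leaves Li.
At row 4, column 3: row 4 has {H,Li,Be,B,C}; column 3 has {H,Li,Be}; that leaves He.
At row 5, column 1: row 5 has {H,Li,Be}; column 1 has {Li,Be,B,C}; that leaves He.
At row 5, column 4: row 5 has {H,He,Li,Be}; column 4 has {H,Li,Be,C}; that leaves B.
At row 6, column 1: row 6 has {Li,Be,C}; column 1 has {He,Li,Be,B,C}; that leaves H.
At row 6, column 3: row 6 has {H,Li,Be,C}; column 3 has {H,He,Li,Be}; that leaves B.
At row 6, column 4: row 6 has {H,Li,Be,B,C}; column 4 has {H,Li,Be,B,C}; that leaves He.
At row 5, column 3: row 5 has {H,He,Li,Be,B}; column 3 has {H,He,Li,Be,B}; that leaves C.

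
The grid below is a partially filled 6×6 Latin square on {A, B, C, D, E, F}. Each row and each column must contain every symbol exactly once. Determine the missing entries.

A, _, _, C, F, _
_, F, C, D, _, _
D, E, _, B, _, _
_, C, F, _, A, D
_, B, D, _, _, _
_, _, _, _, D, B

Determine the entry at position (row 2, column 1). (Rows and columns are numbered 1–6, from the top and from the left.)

Cell (r1,c2): row 1 has {A,C,F}; column 2 has {B,C,E,F} → D.
Cell (r1,c6): row 1 has {A,C,D,F}; column 6 has {B,D} → E.
Cell (r2,c6): row 2 has {C,D,F}; column 6 has {B,D,E} → A.
Cell (r3,c3): row 3 has {B,D,E}; column 3 has {C,D,F} → A.
Cell (r3,c5): row 3 has {A,B,D,E}; column 5 has {A,D,F} → C.
Cell (r3,c6): row 3 has {A,B,C,D,E}; column 6 has {A,B,D,E} → F.
Cell (r4,c4): row 4 has {A,C,D,F}; column 4 has {B,C,D} → E.
Cell (r5,c5): row 5 has {B,D}; column 5 has {A,C,D,F} → E.
Cell (r5,c6): row 5 has {B,D,E}; column 6 has {A,B,D,E,F} → C.
Cell (r6,c2): row 6 has {B,D}; column 2 has {B,C,D,E,F} → A.
Cell (r6,c3): row 6 has {A,B,D}; column 3 has {A,C,D,F} → E.
Cell (r6,c4): row 6 has {A,B,D,E}; column 4 has {B,C,D,E} → F.
Cell (r1,c3): row 1 has {A,C,D,E,F}; column 3 has {A,C,D,E,F} → B.
Cell (r2,c5): row 2 has {A,C,D,F}; column 5 has {A,C,D,E,F} → B.
Cell (r4,c1): row 4 has {A,C,D,E,F}; column 1 has {A,D} → B.
Cell (r5,c1): row 5 has {B,C,D,E}; column 1 has {A,B,D} → F.
Cell (r5,c4): row 5 has {B,C,D,E,F}; column 4 has {B,C,D,E,F} → A.
Cell (r6,c1): row 6 has {A,B,D,E,F}; column 1 has {A,B,D,F} → C.
Cell (r2,c1): row 2 has {A,B,C,D,F}; column 1 has {A,B,C,D,F} → E.

E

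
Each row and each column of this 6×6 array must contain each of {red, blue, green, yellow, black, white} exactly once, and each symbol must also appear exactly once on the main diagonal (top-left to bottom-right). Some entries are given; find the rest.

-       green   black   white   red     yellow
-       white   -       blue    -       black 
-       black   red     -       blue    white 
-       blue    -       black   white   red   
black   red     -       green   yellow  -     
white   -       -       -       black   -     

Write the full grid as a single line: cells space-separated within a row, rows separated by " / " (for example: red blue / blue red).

blue green black white red yellow / red white yellow blue green black / green black red yellow blue white / yellow blue green black white red / black red white green yellow blue / white yellow blue red black green

(r1,c1): row 1 has {red,green,yellow,black,white}; column 1 has {black,white}; the diagonal has {red,yellow,black,white}, so it must be blue.
(r2,c5): row 2 has {blue,black,white}; column 5 has {red,blue,yellow,black,white}, so it must be green.
(r3,c4): row 3 has {red,blue,black,white}; column 4 has {blue,green,black,white}, so it must be yellow.
(r5,c6): row 5 has {red,green,yellow,black}; column 6 has {red,yellow,black,white}, so it must be blue.
(r6,c2): row 6 has {black,white}; column 2 has {red,blue,green,black,white}, so it must be yellow.
(r6,c4): row 6 has {yellow,black,white}; column 4 has {blue,green,yellow,black,white}, so it must be red.
(r6,c6): row 6 has {red,yellow,black,white}; column 6 has {red,blue,yellow,black,white}; the diagonal has {red,blue,yellow,black,white}, so it must be green.
(r2,c3): row 2 has {blue,green,black,white}; column 3 has {red,black}, so it must be yellow.
(r3,c1): row 3 has {red,blue,yellow,black,white}; column 1 has {blue,black,white}, so it must be green.
(r4,c1): row 4 has {red,blue,black,white}; column 1 has {blue,green,black,white}, so it must be yellow.
(r4,c3): row 4 has {red,blue,yellow,black,white}; column 3 has {red,yellow,black}, so it must be green.
(r5,c3): row 5 has {red,blue,green,yellow,black}; column 3 has {red,green,yellow,black}, so it must be white.
(r6,c3): row 6 has {red,green,yellow,black,white}; column 3 has {red,green,yellow,black,white}, so it must be blue.
(r2,c1): row 2 has {blue,green,yellow,black,white}; column 1 has {blue,green,yellow,black,white}, so it must be red.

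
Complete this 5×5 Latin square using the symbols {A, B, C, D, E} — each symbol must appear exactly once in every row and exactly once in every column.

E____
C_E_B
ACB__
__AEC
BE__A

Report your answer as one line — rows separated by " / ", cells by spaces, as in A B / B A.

(r1,c5) = D
(r3,c4) = D
(r3,c5) = E
(r4,c1) = D
(r4,c2) = B
(r5,c4) = C
(r1,c2) = A
(r1,c3) = C
(r1,c4) = B
(r2,c2) = D
(r2,c4) = A
(r5,c3) = D

E A C B D / C D E A B / A C B D E / D B A E C / B E D C A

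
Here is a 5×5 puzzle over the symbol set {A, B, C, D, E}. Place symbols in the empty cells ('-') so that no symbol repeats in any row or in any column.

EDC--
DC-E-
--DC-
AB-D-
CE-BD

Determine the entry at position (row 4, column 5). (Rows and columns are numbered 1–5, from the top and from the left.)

At row 1, column 4: row 1 has {C,D,E}; column 4 has {B,C,D,E}; that leaves A.
At row 1, column 5: row 1 has {A,C,D,E}; column 5 has {D}; that leaves B.
At row 2, column 5: row 2 has {C,D,E}; column 5 has {B,D}; that leaves A.
At row 3, column 1: row 3 has {C,D}; column 1 has {A,C,D,E}; that leaves B.
At row 3, column 2: row 3 has {B,C,D}; column 2 has {B,C,D,E}; that leaves A.
At row 3, column 5: row 3 has {A,B,C,D}; column 5 has {A,B,D}; that leaves E.
At row 4, column 3: row 4 has {A,B,D}; column 3 has {C,D}; that leaves E.
At row 4, column 5: row 4 has {A,B,D,E}; column 5 has {A,B,D,E}; that leaves C.

C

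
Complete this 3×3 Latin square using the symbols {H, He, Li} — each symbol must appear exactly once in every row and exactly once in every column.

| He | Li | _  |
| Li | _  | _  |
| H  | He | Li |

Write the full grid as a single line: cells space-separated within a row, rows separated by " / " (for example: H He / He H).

(r1,c3) = H
(r2,c2) = H
(r2,c3) = He

He Li H / Li H He / H He Li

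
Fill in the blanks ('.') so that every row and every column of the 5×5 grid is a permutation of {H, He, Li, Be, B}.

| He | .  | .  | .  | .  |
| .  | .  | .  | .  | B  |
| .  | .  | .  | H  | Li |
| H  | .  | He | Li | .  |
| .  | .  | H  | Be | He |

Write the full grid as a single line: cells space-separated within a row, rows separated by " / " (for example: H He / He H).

He Be Li B H / Li H Be He B / Be He B H Li / H B He Li Be / B Li H Be He

Cell (r1,c4): row 1 has {He}; column 4 has {H,Li,Be} → B.
Cell (r2,c4): row 2 has {B}; column 4 has {H,Li,Be,B} → He.
Cell (r4,c5): row 4 has {H,He,Li}; column 5 has {He,Li,B} → Be.
Cell (r1,c5): row 1 has {He,B}; column 5 has {He,Li,Be,B} → H.
Cell (r4,c2): row 4 has {H,He,Li,Be}; column 2 is empty so far → B.
Cell (r5,c2): row 5 has {H,He,Be}; column 2 has {B} → Li.
Cell (r1,c2): row 1 has {H,He,B}; column 2 has {Li,B} → Be.
Cell (r1,c3): row 1 has {H,He,Be,B}; column 3 has {H,He} → Li.
Cell (r2,c2): row 2 has {He,B}; column 2 has {Li,Be,B} → H.
Cell (r2,c3): row 2 has {H,He,B}; column 3 has {H,He,Li} → Be.
Cell (r3,c2): row 3 has {H,Li}; column 2 has {H,Li,Be,B} → He.
Cell (r3,c3): row 3 has {H,He,Li}; column 3 has {H,He,Li,Be} → B.
Cell (r5,c1): row 5 has {H,He,Li,Be}; column 1 has {H,He} → B.
Cell (r2,c1): row 2 has {H,He,Be,B}; column 1 has {H,He,B} → Li.
Cell (r3,c1): row 3 has {H,He,Li,B}; column 1 has {H,He,Li,B} → Be.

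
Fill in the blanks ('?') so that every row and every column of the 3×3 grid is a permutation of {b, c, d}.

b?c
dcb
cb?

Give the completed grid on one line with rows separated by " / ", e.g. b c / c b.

b d c / d c b / c b d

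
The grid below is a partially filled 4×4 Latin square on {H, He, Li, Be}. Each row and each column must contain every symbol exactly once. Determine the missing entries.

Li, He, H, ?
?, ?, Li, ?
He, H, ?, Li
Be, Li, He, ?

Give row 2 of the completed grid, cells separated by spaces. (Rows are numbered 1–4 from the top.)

H Be Li He

(r1,c4) = Be
(r2,c1) = H
(r2,c2) = Be
(r2,c4) = He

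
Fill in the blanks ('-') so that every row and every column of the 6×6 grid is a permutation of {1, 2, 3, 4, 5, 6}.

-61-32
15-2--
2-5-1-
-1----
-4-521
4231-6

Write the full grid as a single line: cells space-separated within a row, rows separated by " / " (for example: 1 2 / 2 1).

5 6 1 4 3 2 / 1 5 4 2 6 3 / 2 3 5 6 1 4 / 6 1 2 3 4 5 / 3 4 6 5 2 1 / 4 2 3 1 5 6

(r1,c1): row 1 has {1,2,3,6}; column 1 has {1,2,4}, so it must be 5.
(r1,c4): row 1 has {1,2,3,5,6}; column 4 has {1,2,5}, so it must be 4.
(r3,c2): row 3 has {1,2,5}; column 2 has {1,2,4,5,6}, so it must be 3.
(r3,c4): row 3 has {1,2,3,5}; column 4 has {1,2,4,5}, so it must be 6.
(r3,c6): row 3 has {1,2,3,5,6}; column 6 has {1,2,6}, so it must be 4.
(r4,c4): row 4 has {1}; column 4 has {1,2,4,5,6}, so it must be 3.
(r4,c6): row 4 has {1,3}; column 6 has {1,2,4,6}, so it must be 5.
(r5,c3): row 5 has {1,2,4,5}; column 3 has {1,3,5}, so it must be 6.
(r6,c5): row 6 has {1,2,3,4,6}; column 5 has {1,2,3}, so it must be 5.
(r2,c3): row 2 has {1,2,5}; column 3 has {1,3,5,6}, so it must be 4.
(r2,c5): row 2 has {1,2,4,5}; column 5 has {1,2,3,5}, so it must be 6.
(r2,c6): row 2 has {1,2,4,5,6}; column 6 has {1,2,4,5,6}, so it must be 3.
(r4,c1): row 4 has {1,3,5}; column 1 has {1,2,4,5}, so it must be 6.
(r4,c3): row 4 has {1,3,5,6}; column 3 has {1,3,4,5,6}, so it must be 2.
(r4,c5): row 4 has {1,2,3,5,6}; column 5 has {1,2,3,5,6}, so it must be 4.
(r5,c1): row 5 has {1,2,4,5,6}; column 1 has {1,2,4,5,6}, so it must be 3.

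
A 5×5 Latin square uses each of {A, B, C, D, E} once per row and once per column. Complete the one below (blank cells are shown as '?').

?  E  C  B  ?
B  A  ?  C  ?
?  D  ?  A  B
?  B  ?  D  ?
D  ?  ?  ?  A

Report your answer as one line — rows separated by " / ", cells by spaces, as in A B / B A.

A E C B D / B A D C E / C D E A B / E B A D C / D C B E A

row 1 has {B,C,E}; column 1 has {B,D} — only A is left for (r1,c1).
row 1 has {A,B,C,E}; column 5 has {A,B} — only D is left for (r1,c5).
row 2 has {A,B,C}; column 5 has {A,B,D} — only E is left for (r2,c5).
row 3 has {A,B,D}; column 3 has {C} — only E is left for (r3,c3).
row 4 has {B,D}; column 3 has {C,E} — only A is left for (r4,c3).
row 4 has {A,B,D}; column 5 has {A,B,D,E} — only C is left for (r4,c5).
row 5 has {A,D}; column 2 has {A,B,D,E} — only C is left for (r5,c2).
row 5 has {A,C,D}; column 3 has {A,C,E} — only B is left for (r5,c3).
row 5 has {A,B,C,D}; column 4 has {A,B,C,D} — only E is left for (r5,c4).
row 2 has {A,B,C,E}; column 3 has {A,B,C,E} — only D is left for (r2,c3).
row 3 has {A,B,D,E}; column 1 has {A,B,D} — only C is left for (r3,c1).
row 4 has {A,B,C,D}; column 1 has {A,B,C,D} — only E is left for (r4,c1).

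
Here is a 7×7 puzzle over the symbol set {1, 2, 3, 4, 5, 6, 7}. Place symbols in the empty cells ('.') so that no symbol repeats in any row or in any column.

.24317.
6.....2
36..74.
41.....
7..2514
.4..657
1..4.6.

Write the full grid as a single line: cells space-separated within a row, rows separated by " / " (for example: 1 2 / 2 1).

Cell (r1,c1): row 1 has {1,2,3,4,7}; column 1 has {1,3,4,6,7} → 5.
Cell (r1,c7): row 1 has {1,2,3,4,5,7}; column 7 has {2,4,7} → 6.
Cell (r2,c6): row 2 has {2,6}; column 6 has {1,4,5,6,7} → 3.
Cell (r4,c6): row 4 has {1,4}; column 6 has {1,3,4,5,6,7} → 2.
Cell (r5,c2): row 5 has {1,2,4,5,7}; column 2 has {1,2,4,6} → 3.
Cell (r5,c3): row 5 has {1,2,3,4,5,7}; column 3 has {4} → 6.
Cell (r6,c1): row 6 has {4,5,6,7}; column 1 has {1,3,4,5,6,7} → 2.
Cell (r6,c4): row 6 has {2,4,5,6,7}; column 4 has {2,3,4} → 1.
Cell (r2,c5): row 2 has {2,3,6}; column 5 has {1,5,6,7} → 4.
Cell (r3,c4): row 3 has {3,4,6,7}; column 4 has {1,2,3,4} → 5.
Cell (r3,c7): row 3 has {3,4,5,6,7}; column 7 has {2,4,6,7} → 1.
Cell (r4,c5): row 4 has {1,2,4}; column 5 has {1,4,5,6,7} → 3.
Cell (r4,c7): row 4 has {1,2,3,4}; column 7 has {1,2,4,6,7} → 5.
Cell (r6,c3): row 6 has {1,2,4,5,6,7}; column 3 has {4,6} → 3.
Cell (r7,c5): row 7 has {1,4,6}; column 5 has {1,3,4,5,6,7} → 2.
Cell (r7,c7): row 7 has {1,2,4,6}; column 7 has {1,2,4,5,6,7} → 3.
Cell (r2,c4): row 2 has {2,3,4,6}; column 4 has {1,2,3,4,5} → 7.
Cell (r3,c3): row 3 has {1,3,4,5,6,7}; column 3 has {3,4,6} → 2.
Cell (r4,c3): row 4 has {1,2,3,4,5}; column 3 has {2,3,4,6} → 7.
Cell (r4,c4): row 4 has {1,2,3,4,5,7}; column 4 has {1,2,3,4,5,7} → 6.
Cell (r7,c3): row 7 has {1,2,3,4,6}; column 3 has {2,3,4,6,7} → 5.
Cell (r2,c2): row 2 has {2,3,4,6,7}; column 2 has {1,2,3,4,6} → 5.
Cell (r2,c3): row 2 has {2,3,4,5,6,7}; column 3 has {2,3,4,5,6,7} → 1.
Cell (r7,c2): row 7 has {1,2,3,4,5,6}; column 2 has {1,2,3,4,5,6} → 7.

5 2 4 3 1 7 6 / 6 5 1 7 4 3 2 / 3 6 2 5 7 4 1 / 4 1 7 6 3 2 5 / 7 3 6 2 5 1 4 / 2 4 3 1 6 5 7 / 1 7 5 4 2 6 3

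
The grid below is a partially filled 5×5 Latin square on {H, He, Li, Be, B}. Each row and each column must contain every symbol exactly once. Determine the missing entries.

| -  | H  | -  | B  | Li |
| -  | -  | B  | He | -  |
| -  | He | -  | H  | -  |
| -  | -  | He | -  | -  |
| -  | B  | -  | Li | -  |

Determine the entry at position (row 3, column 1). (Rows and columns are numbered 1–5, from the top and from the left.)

B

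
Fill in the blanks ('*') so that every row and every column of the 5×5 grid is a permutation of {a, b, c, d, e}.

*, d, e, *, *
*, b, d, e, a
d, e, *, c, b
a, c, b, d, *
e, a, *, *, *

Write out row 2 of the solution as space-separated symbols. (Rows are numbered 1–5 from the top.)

Cell (r1,c5): row 1 has {d,e}; column 5 has {a,b} → c.
Cell (r2,c1): row 2 has {a,b,d,e}; column 1 has {a,d,e} → c.

c b d e a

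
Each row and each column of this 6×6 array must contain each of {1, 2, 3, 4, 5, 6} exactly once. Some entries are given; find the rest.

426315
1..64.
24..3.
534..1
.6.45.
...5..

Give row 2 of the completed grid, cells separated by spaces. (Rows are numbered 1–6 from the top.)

(r2,c2) = 5
(r3,c4) = 1
(r3,c6) = 6
(r4,c4) = 2
(r4,c5) = 6
(r5,c1) = 3
(r5,c6) = 2
(r6,c1) = 6
(r6,c2) = 1
(r6,c5) = 2
(r2,c6) = 3
(r3,c3) = 5
(r5,c3) = 1
(r6,c3) = 3
(r6,c6) = 4
(r2,c3) = 2

1 5 2 6 4 3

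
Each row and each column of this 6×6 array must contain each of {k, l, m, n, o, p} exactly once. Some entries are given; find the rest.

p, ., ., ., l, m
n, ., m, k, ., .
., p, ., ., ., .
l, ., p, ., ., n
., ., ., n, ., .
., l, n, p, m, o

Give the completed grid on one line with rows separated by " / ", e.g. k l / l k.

p n k o l m / n o m k p l / m p o l n k / l k p m o n / o m l n k p / k l n p m o

Cell (r1,c4): row 1 has {l,m,p}; column 4 has {k,n,p} → o.
Cell (r2,c2): row 2 has {k,m,n}; column 2 has {l,p} → o.
Cell (r2,c5): row 2 has {k,m,n,o}; column 5 has {l,m} → p.
Cell (r2,c6): row 2 has {k,m,n,o,p}; column 6 has {m,n,o} → l.
Cell (r3,c6): row 3 has {p}; column 6 has {l,m,n,o} → k.
Cell (r4,c4): row 4 has {l,n,p}; column 4 has {k,n,o,p} → m.
Cell (r5,c6): row 5 has {n}; column 6 has {k,l,m,n,o} → p.
Cell (r6,c1): row 6 has {l,m,n,o,p}; column 1 has {l,n,p} → k.
Cell (r1,c3): row 1 has {l,m,o,p}; column 3 has {m,n,p} → k.
Cell (r3,c4): row 3 has {k,p}; column 4 has {k,m,n,o,p} → l.
Cell (r4,c2): row 4 has {l,m,n,p}; column 2 has {l,o,p} → k.
Cell (r4,c5): row 4 has {k,l,m,n,p}; column 5 has {l,m,p} → o.
Cell (r5,c2): row 5 has {n,p}; column 2 has {k,l,o,p} → m.
Cell (r5,c5): row 5 has {m,n,p}; column 5 has {l,m,o,p} → k.
Cell (r1,c2): row 1 has {k,l,m,o,p}; column 2 has {k,l,m,o,p} → n.
Cell (r3,c3): row 3 has {k,l,p}; column 3 has {k,m,n,p} → o.
Cell (r3,c5): row 3 has {k,l,o,p}; column 5 has {k,l,m,o,p} → n.
Cell (r5,c1): row 5 has {k,m,n,p}; column 1 has {k,l,n,p} → o.
Cell (r5,c3): row 5 has {k,m,n,o,p}; column 3 has {k,m,n,o,p} → l.
Cell (r3,c1): row 3 has {k,l,n,o,p}; column 1 has {k,l,n,o,p} → m.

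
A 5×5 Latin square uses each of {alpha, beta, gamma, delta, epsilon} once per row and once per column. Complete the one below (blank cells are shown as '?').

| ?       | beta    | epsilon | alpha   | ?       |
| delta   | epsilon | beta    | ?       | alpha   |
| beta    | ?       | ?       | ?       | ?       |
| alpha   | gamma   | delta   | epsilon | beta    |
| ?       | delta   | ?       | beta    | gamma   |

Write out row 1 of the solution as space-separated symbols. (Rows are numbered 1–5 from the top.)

gamma beta epsilon alpha delta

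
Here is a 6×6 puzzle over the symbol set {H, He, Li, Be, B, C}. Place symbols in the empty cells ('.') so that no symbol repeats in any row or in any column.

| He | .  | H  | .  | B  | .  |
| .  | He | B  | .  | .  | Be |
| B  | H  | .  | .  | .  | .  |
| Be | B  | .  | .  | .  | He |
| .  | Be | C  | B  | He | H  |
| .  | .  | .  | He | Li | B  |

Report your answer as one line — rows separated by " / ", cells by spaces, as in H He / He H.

He Li H Be B C / C He B Li H Be / B H He C Be Li / Be B Li H C He / Li Be C B He H / H C Be He Li B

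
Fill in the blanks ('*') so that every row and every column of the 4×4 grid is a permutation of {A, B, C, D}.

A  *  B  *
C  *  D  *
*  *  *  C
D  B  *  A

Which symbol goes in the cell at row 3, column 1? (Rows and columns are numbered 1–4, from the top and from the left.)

B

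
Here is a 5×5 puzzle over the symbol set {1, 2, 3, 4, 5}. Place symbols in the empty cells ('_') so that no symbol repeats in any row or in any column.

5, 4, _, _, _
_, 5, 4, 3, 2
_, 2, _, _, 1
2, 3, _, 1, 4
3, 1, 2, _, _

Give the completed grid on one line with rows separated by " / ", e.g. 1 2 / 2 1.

5 4 1 2 3 / 1 5 4 3 2 / 4 2 3 5 1 / 2 3 5 1 4 / 3 1 2 4 5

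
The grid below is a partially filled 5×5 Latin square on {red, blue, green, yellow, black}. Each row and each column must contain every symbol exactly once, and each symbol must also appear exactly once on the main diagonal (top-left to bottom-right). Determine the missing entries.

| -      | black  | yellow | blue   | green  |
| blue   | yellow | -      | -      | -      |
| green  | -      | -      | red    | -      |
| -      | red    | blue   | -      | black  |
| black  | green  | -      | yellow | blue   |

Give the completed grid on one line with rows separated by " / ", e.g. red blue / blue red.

red black yellow blue green / blue yellow green black red / green blue black red yellow / yellow red blue green black / black green red yellow blue

row 1 has {blue,green,yellow,black}; column 1 has {blue,green,black}; the diagonal has {blue,yellow} — only red is left for (r1,c1).
row 2 has {blue,yellow}; column 5 has {blue,green,black} — only red is left for (r2,c5).
row 3 has {red,green}; column 2 has {red,green,yellow,black} — only blue is left for (r3,c2).
row 3 has {red,blue,green}; column 3 has {blue,yellow}; the diagonal has {red,blue,yellow} — only black is left for (r3,c3).
row 3 has {red,blue,green,black}; column 5 has {red,blue,green,black} — only yellow is left for (r3,c5).
row 4 has {red,blue,black}; column 1 has {red,blue,green,black} — only yellow is left for (r4,c1).
row 4 has {red,blue,yellow,black}; column 4 has {red,blue,yellow}; the diagonal has {red,blue,yellow,black} — only green is left for (r4,c4).
row 5 has {blue,green,yellow,black}; column 3 has {blue,yellow,black} — only red is left for (r5,c3).
row 2 has {red,blue,yellow}; column 3 has {red,blue,yellow,black} — only green is left for (r2,c3).
row 2 has {red,blue,green,yellow}; column 4 has {red,blue,green,yellow} — only black is left for (r2,c4).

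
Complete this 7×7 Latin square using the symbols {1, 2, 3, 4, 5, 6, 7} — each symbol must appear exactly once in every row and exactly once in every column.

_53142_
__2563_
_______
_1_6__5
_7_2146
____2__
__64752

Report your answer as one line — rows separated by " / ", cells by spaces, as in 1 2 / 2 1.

6 5 3 1 4 2 7 / 7 4 2 5 6 3 1 / 4 2 1 7 5 6 3 / 2 1 4 6 3 7 5 / 3 7 5 2 1 4 6 / 5 6 7 3 2 1 4 / 1 3 6 4 7 5 2

(r1,c7) = 7
(r2,c2) = 4
(r2,c7) = 1
(r4,c5) = 3
(r4,c6) = 7
(r5,c3) = 5
(r7,c2) = 3
(r1,c1) = 6
(r2,c1) = 7
(r3,c5) = 5
(r4,c3) = 4
(r5,c1) = 3
(r6,c2) = 6
(r6,c6) = 1
(r7,c1) = 1
(r3,c2) = 2
(r3,c6) = 6
(r4,c1) = 2
(r6,c3) = 7
(r6,c4) = 3
(r6,c7) = 4
(r3,c1) = 4
(r3,c3) = 1
(r3,c4) = 7
(r3,c7) = 3
(r6,c1) = 5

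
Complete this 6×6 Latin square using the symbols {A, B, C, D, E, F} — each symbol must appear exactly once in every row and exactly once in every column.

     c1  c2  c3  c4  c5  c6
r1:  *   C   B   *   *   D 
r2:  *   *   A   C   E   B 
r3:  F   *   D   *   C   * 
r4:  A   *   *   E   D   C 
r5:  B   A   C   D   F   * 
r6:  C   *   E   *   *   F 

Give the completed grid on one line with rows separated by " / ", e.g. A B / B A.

At row 1, column 1: row 1 has {B,C,D}; column 1 has {A,B,C,F}; that leaves E.
At row 1, column 5: row 1 has {B,C,D,E}; column 5 has {C,D,E,F}; that leaves A.
At row 2, column 1: row 2 has {A,B,C,E}; column 1 has {A,B,C,E,F}; that leaves D.
At row 2, column 2: row 2 has {A,B,C,D,E}; column 2 has {A,C}; that leaves F.
At row 4, column 2: row 4 has {A,C,D,E}; column 2 has {A,C,F}; that leaves B.
At row 4, column 3: row 4 has {A,B,C,D,E}; column 3 has {A,B,C,D,E}; that leaves F.
At row 5, column 6: row 5 has {A,B,C,D,F}; column 6 has {B,C,D,F}; that leaves E.
At row 6, column 2: row 6 has {C,E,F}; column 2 has {A,B,C,F}; that leaves D.
At row 6, column 5: row 6 has {C,D,E,F}; column 5 has {A,C,D,E,F}; that leaves B.
At row 1, column 4: row 1 has {A,B,C,D,E}; column 4 has {C,D,E}; that leaves F.
At row 3, column 2: row 3 has {C,D,F}; column 2 has {A,B,C,D,F}; that leaves E.
At row 3, column 6: row 3 has {C,D,E,F}; column 6 has {B,C,D,E,F}; that leaves A.
At row 6, column 4: row 6 has {B,C,D,E,F}; column 4 has {C,D,E,F}; that leaves A.
At row 3, column 4: row 3 has {A,C,D,E,F}; column 4 has {A,C,D,E,F}; that leaves B.

E C B F A D / D F A C E B / F E D B C A / A B F E D C / B A C D F E / C D E A B F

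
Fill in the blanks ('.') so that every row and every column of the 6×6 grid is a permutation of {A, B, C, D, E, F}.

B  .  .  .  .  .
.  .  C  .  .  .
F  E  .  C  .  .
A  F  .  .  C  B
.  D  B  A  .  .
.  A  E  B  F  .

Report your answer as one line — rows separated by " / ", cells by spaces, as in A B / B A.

B C F D A E / E B C F D A / F E A C B D / A F D E C B / C D B A E F / D A E B F C

At row 1, column 2: row 1 has {B}; column 2 has {A,D,E,F}; that leaves C.
At row 2, column 2: row 2 has {C}; column 2 has {A,C,D,E,F}; that leaves B.
At row 4, column 3: row 4 has {A,B,C,F}; column 3 has {B,C,E}; that leaves D.
At row 4, column 4: row 4 has {A,B,C,D,F}; column 4 has {A,B,C}; that leaves E.
At row 5, column 5: row 5 has {A,B,D}; column 5 has {C,F}; that leaves E.
At row 3, column 3: row 3 has {C,E,F}; column 3 has {B,C,D,E}; that leaves A.
At row 3, column 6: row 3 has {A,C,E,F}; column 6 has {B}; that leaves D.
At row 5, column 1: row 5 has {A,B,D,E}; column 1 has {A,B,F}; that leaves C.
At row 5, column 6: row 5 has {A,B,C,D,E}; column 6 has {B,D}; that leaves F.
At row 6, column 1: row 6 has {A,B,E,F}; column 1 has {A,B,C,F}; that leaves D.
At row 6, column 6: row 6 has {A,B,D,E,F}; column 6 has {B,D,F}; that leaves C.
At row 1, column 3: row 1 has {B,C}; column 3 has {A,B,C,D,E}; that leaves F.
At row 1, column 4: row 1 has {B,C,F}; column 4 has {A,B,C,E}; that leaves D.
At row 1, column 5: row 1 has {B,C,D,F}; column 5 has {C,E,F}; that leaves A.
At row 1, column 6: row 1 has {A,B,C,D,F}; column 6 has {B,C,D,F}; that leaves E.
At row 2, column 1: row 2 has {B,C}; column 1 has {A,B,C,D,F}; that leaves E.
At row 2, column 4: row 2 has {B,C,E}; column 4 has {A,B,C,D,E}; that leaves F.
At row 2, column 5: row 2 has {B,C,E,F}; column 5 has {A,C,E,F}; that leaves D.
At row 2, column 6: row 2 has {B,C,D,E,F}; column 6 has {B,C,D,E,F}; that leaves A.
At row 3, column 5: row 3 has {A,C,D,E,F}; column 5 has {A,C,D,E,F}; that leaves B.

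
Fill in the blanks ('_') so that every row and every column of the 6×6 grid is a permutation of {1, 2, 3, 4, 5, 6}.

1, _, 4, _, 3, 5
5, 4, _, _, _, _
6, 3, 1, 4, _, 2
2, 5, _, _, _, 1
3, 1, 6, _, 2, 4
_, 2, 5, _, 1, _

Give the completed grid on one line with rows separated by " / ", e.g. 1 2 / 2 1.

(r1,c2) = 6
(r1,c4) = 2
(r2,c5) = 6
(r2,c6) = 3
(r3,c5) = 5
(r4,c3) = 3
(r4,c4) = 6
(r4,c5) = 4
(r5,c4) = 5
(r6,c1) = 4
(r6,c4) = 3
(r6,c6) = 6
(r2,c3) = 2
(r2,c4) = 1

1 6 4 2 3 5 / 5 4 2 1 6 3 / 6 3 1 4 5 2 / 2 5 3 6 4 1 / 3 1 6 5 2 4 / 4 2 5 3 1 6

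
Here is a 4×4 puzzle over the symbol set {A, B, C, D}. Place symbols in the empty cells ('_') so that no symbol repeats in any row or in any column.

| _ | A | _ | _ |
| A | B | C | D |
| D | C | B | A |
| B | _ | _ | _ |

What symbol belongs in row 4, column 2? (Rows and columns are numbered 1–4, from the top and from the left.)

D

(r1,c1): row 1 has {A}; column 1 has {A,B,D}, so it must be C.
(r1,c3): row 1 has {A,C}; column 3 has {B,C}, so it must be D.
(r1,c4): row 1 has {A,C,D}; column 4 has {A,D}, so it must be B.
(r4,c2): row 4 has {B}; column 2 has {A,B,C}, so it must be D.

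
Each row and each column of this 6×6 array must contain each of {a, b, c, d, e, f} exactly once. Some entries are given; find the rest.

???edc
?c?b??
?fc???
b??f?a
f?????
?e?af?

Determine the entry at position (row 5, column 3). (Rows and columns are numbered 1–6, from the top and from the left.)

d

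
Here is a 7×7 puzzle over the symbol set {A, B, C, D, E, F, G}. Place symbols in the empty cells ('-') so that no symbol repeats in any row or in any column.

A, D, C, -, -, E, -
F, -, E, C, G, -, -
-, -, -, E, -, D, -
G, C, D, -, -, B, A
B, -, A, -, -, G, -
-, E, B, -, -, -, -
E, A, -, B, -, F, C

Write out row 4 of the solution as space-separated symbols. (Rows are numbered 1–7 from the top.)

(r2,c2) = B
(r2,c6) = A
(r2,c7) = D
(r3,c1) = C
(r4,c4) = F
(r4,c5) = E

G C D F E B A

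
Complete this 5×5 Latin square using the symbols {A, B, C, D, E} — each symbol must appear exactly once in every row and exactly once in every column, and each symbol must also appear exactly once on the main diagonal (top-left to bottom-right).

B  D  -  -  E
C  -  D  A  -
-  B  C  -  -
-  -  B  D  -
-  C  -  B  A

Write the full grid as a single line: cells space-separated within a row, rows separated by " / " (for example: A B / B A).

At row 1, column 3: row 1 has {B,D,E}; column 3 has {B,C,D}; that leaves A.
At row 1, column 4: row 1 has {A,B,D,E}; column 4 has {A,B,D}; that leaves C.
At row 2, column 2: row 2 has {A,C,D}; column 2 has {B,C,D}; the diagonal has {A,B,C,D}; that leaves E.
At row 2, column 5: row 2 has {A,C,D,E}; column 5 has {A,E}; that leaves B.
At row 3, column 4: row 3 has {B,C}; column 4 has {A,B,C,D}; that leaves E.
At row 3, column 5: row 3 has {B,C,E}; column 5 has {A,B,E}; that leaves D.
At row 4, column 2: row 4 has {B,D}; column 2 has {B,C,D,E}; that leaves A.
At row 4, column 5: row 4 has {A,B,D}; column 5 has {A,B,D,E}; that leaves C.
At row 5, column 3: row 5 has {A,B,C}; column 3 has {A,B,C,D}; that leaves E.
At row 3, column 1: row 3 has {B,C,D,E}; column 1 has {B,C}; that leaves A.
At row 4, column 1: row 4 has {A,B,C,D}; column 1 has {A,B,C}; that leaves E.
At row 5, column 1: row 5 has {A,B,C,E}; column 1 has {A,B,C,E}; that leaves D.

B D A C E / C E D A B / A B C E D / E A B D C / D C E B A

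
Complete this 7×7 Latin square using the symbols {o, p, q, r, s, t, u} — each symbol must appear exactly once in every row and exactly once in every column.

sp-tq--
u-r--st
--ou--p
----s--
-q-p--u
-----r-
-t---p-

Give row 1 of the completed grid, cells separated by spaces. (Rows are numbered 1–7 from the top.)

(r1,c3) = u
(r1,c6) = o
(r1,c7) = r

s p u t q o r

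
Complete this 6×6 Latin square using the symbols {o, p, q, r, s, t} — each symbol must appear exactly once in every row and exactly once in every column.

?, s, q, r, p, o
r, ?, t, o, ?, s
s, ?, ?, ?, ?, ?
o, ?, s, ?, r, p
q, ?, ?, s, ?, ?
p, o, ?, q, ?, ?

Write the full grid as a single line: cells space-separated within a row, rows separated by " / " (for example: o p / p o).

(r1,c1) = t
(r2,c5) = q
(r4,c4) = t
(r6,c3) = r
(r6,c6) = t
(r2,c2) = p
(r3,c4) = p
(r4,c2) = q
(r5,c6) = r
(r6,c5) = s
(r3,c3) = o
(r3,c5) = t
(r3,c6) = q
(r5,c2) = t
(r5,c3) = p
(r5,c5) = o
(r3,c2) = r

t s q r p o / r p t o q s / s r o p t q / o q s t r p / q t p s o r / p o r q s t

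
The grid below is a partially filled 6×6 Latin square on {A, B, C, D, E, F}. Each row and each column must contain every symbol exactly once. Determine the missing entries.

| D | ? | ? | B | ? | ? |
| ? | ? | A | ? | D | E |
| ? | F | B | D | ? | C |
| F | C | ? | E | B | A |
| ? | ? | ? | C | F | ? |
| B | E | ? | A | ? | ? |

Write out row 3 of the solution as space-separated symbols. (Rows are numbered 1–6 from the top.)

E F B D A C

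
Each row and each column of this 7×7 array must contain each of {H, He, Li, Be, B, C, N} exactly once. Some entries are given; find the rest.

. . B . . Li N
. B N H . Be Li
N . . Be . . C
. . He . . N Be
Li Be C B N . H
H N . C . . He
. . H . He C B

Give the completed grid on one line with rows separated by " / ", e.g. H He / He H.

C H B He Be Li N / He B N H C Be Li / N He Li Be B H C / B C He Li H N Be / Li Be C B N He H / H N Be C Li B He / Be Li H N He C B

(r1,c4) = He
(r2,c5) = C
(r3,c3) = Li
(r4,c4) = Li
(r5,c6) = He
(r6,c3) = Be
(r6,c6) = B
(r7,c1) = Be
(r7,c2) = Li
(r7,c4) = N
(r1,c1) = C
(r1,c2) = H
(r1,c5) = Be
(r2,c1) = He
(r3,c2) = He
(r3,c6) = H
(r4,c1) = B
(r4,c2) = C
(r4,c5) = H
(r6,c5) = Li
(r3,c5) = B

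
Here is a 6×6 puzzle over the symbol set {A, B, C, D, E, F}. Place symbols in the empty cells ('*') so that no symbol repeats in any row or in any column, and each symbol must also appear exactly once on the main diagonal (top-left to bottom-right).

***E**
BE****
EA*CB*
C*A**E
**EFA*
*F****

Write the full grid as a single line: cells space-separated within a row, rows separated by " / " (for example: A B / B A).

F B C E D A / B E F A C D / E A D C B F / C D A B F E / D C E F A B / A F B D E C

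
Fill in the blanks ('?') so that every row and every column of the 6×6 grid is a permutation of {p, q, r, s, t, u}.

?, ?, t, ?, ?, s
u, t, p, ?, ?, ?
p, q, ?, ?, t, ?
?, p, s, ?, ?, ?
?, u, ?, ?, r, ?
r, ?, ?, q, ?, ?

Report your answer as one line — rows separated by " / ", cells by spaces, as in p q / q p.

row 1 has {s,t}; column 1 has {p,r,u} — only q is left for (r1,c1).
row 1 has {q,s,t}; column 2 has {p,q,t,u} — only r is left for (r1,c2).
row 4 has {p,s}; column 1 has {p,q,r,u} — only t is left for (r4,c1).
row 5 has {r,u}; column 1 has {p,q,r,t,u} — only s is left for (r5,c1).
row 5 has {r,s,u}; column 3 has {p,s,t} — only q is left for (r5,c3).
row 6 has {q,r}; column 2 has {p,q,r,t,u} — only s is left for (r6,c2).
row 6 has {q,r,s}; column 3 has {p,q,s,t} — only u is left for (r6,c3).
row 6 has {q,r,s,u}; column 5 has {r,t} — only p is left for (r6,c5).
row 6 has {p,q,r,s,u}; column 6 has {s} — only t is left for (r6,c6).
row 1 has {q,r,s,t}; column 5 has {p,r,t} — only u is left for (r1,c5).
row 3 has {p,q,t}; column 3 has {p,q,s,t,u} — only r is left for (r3,c3).
row 3 has {p,q,r,t}; column 6 has {s,t} — only u is left for (r3,c6).
row 4 has {p,s,t}; column 5 has {p,r,t,u} — only q is left for (r4,c5).
row 4 has {p,q,s,t}; column 6 has {s,t,u} — only r is left for (r4,c6).
row 5 has {q,r,s,u}; column 6 has {r,s,t,u} — only p is left for (r5,c6).
row 1 has {q,r,s,t,u}; column 4 has {q} — only p is left for (r1,c4).
row 2 has {p,t,u}; column 5 has {p,q,r,t,u} — only s is left for (r2,c5).
row 2 has {p,s,t,u}; column 6 has {p,r,s,t,u} — only q is left for (r2,c6).
row 3 has {p,q,r,t,u}; column 4 has {p,q} — only s is left for (r3,c4).
row 4 has {p,q,r,s,t}; column 4 has {p,q,s} — only u is left for (r4,c4).
row 5 has {p,q,r,s,u}; column 4 has {p,q,s,u} — only t is left for (r5,c4).
row 2 has {p,q,s,t,u}; column 4 has {p,q,s,t,u} — only r is left for (r2,c4).

q r t p u s / u t p r s q / p q r s t u / t p s u q r / s u q t r p / r s u q p t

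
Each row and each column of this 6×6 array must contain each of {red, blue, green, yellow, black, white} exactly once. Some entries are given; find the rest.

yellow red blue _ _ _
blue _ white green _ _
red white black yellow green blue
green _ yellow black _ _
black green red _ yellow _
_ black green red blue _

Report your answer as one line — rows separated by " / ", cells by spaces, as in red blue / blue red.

yellow red blue white black green / blue yellow white green red black / red white black yellow green blue / green blue yellow black white red / black green red blue yellow white / white black green red blue yellow

(r1,c4): row 1 has {red,blue,yellow}; column 4 has {red,green,yellow,black}, so it must be white.
(r1,c5): row 1 has {red,blue,yellow,white}; column 5 has {blue,green,yellow}, so it must be black.
(r1,c6): row 1 has {red,blue,yellow,black,white}; column 6 has {blue}, so it must be green.
(r2,c2): row 2 has {blue,green,white}; column 2 has {red,green,black,white}, so it must be yellow.
(r2,c5): row 2 has {blue,green,yellow,white}; column 5 has {blue,green,yellow,black}, so it must be red.
(r2,c6): row 2 has {red,blue,green,yellow,white}; column 6 has {blue,green}, so it must be black.
(r4,c2): row 4 has {green,yellow,black}; column 2 has {red,green,yellow,black,white}, so it must be blue.
(r4,c5): row 4 has {blue,green,yellow,black}; column 5 has {red,blue,green,yellow,black}, so it must be white.
(r4,c6): row 4 has {blue,green,yellow,black,white}; column 6 has {blue,green,black}, so it must be red.
(r5,c4): row 5 has {red,green,yellow,black}; column 4 has {red,green,yellow,black,white}, so it must be blue.
(r5,c6): row 5 has {red,blue,green,yellow,black}; column 6 has {red,blue,green,black}, so it must be white.
(r6,c1): row 6 has {red,blue,green,black}; column 1 has {red,blue,green,yellow,black}, so it must be white.
(r6,c6): row 6 has {red,blue,green,black,white}; column 6 has {red,blue,green,black,white}, so it must be yellow.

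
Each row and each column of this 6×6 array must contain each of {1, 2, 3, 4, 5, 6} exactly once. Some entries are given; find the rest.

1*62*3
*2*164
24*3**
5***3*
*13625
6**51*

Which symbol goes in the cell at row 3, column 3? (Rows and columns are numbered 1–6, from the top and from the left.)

1

(r1,c2) = 5
(r1,c5) = 4
(r2,c1) = 3
(r2,c3) = 5
(r3,c3) = 1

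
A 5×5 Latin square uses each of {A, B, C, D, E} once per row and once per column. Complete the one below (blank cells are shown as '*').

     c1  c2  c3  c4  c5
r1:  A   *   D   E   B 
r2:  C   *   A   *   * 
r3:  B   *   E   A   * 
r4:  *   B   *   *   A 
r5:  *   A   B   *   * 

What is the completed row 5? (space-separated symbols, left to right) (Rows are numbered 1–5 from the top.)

D A B C E

(r1,c2) = C
(r3,c2) = D
(r3,c5) = C
(r4,c3) = C
(r4,c4) = D
(r5,c4) = C
(r2,c2) = E
(r2,c4) = B
(r2,c5) = D
(r4,c1) = E
(r5,c1) = D
(r5,c5) = E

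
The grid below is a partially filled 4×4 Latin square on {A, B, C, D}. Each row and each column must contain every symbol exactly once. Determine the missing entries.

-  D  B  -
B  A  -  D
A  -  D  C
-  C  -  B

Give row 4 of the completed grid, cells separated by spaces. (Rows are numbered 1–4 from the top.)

(r1,c1) = C
(r1,c4) = A
(r2,c3) = C
(r3,c2) = B
(r4,c1) = D
(r4,c3) = A

D C A B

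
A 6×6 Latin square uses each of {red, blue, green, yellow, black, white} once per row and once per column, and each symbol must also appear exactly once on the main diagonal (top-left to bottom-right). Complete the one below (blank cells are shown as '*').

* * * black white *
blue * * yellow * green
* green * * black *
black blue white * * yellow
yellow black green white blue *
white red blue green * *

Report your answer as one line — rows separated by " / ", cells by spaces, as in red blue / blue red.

At row 1, column 2: row 1 has {black,white}; column 2 has {red,blue,green,black}; that leaves yellow.
At row 1, column 3: row 1 has {yellow,black,white}; column 3 has {blue,green,white}; that leaves red.
At row 1, column 6: row 1 has {red,yellow,black,white}; column 6 has {green,yellow}; that leaves blue.
At row 2, column 2: row 2 has {blue,green,yellow}; column 2 has {red,blue,green,yellow,black}; the diagonal has {blue}; that leaves white.
At row 2, column 3: row 2 has {blue,green,yellow,white}; column 3 has {red,blue,green,white}; that leaves black.
At row 2, column 5: row 2 has {blue,green,yellow,black,white}; column 5 has {blue,black,white}; that leaves red.
At row 3, column 1: row 3 has {green,black}; column 1 has {blue,yellow,black,white}; that leaves red.
At row 3, column 3: row 3 has {red,green,black}; column 3 has {red,blue,green,black,white}; the diagonal has {blue,white}; that leaves yellow.
At row 3, column 4: row 3 has {red,green,yellow,black}; column 4 has {green,yellow,black,white}; that leaves blue.
At row 3, column 6: row 3 has {red,blue,green,yellow,black}; column 6 has {blue,green,yellow}; that leaves white.
At row 4, column 4: row 4 has {blue,yellow,black,white}; column 4 has {blue,green,yellow,black,white}; the diagonal has {blue,yellow,white}; that leaves red.
At row 4, column 5: row 4 has {red,blue,yellow,black,white}; column 5 has {red,blue,black,white}; that leaves green.
At row 5, column 6: row 5 has {blue,green,yellow,black,white}; column 6 has {blue,green,yellow,white}; that leaves red.
At row 6, column 5: row 6 has {red,blue,green,white}; column 5 has {red,blue,green,black,white}; that leaves yellow.
At row 6, column 6: row 6 has {red,blue,green,yellow,white}; column 6 has {red,blue,green,yellow,white}; the diagonal has {red,blue,yellow,white}; that leaves black.
At row 1, column 1: row 1 has {red,blue,yellow,black,white}; column 1 has {red,blue,yellow,black,white}; the diagonal has {red,blue,yellow,black,white}; that leaves green.

green yellow red black white blue / blue white black yellow red green / red green yellow blue black white / black blue white red green yellow / yellow black green white blue red / white red blue green yellow black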